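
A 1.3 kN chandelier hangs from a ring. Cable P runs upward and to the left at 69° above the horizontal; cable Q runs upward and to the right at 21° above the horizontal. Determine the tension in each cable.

ΣF_x = 0: −T_P·cos69° + T_Q·cos21° = 0 → T_Q = 0.383864·T_P.
ΣF_y = 0: T_P·sin69° + T_Q·sin21° = 1.3.
Substitute: T_P·(0.93358 + 0.383864·0.358368) = 1.3 → T_P = 1.21366 ≈ 1.214 kN.
Then T_Q = 0.383864 × 1.21366 = 0.4659 kN.

T_P = 1.214 kN, T_Q = 0.4659 kN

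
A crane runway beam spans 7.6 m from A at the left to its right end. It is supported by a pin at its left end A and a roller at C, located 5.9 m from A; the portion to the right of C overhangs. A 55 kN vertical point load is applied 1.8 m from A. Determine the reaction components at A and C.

Moments about A: C_y·5.9 − 55·1.8 = 0 → C_y = 99/5.9 = 16.7797 ≈ 16.78 kN.
ΣF_y = 0: A_y + 16.7797 − 55 = 0 → A_y = 38.22 kN.
ΣF_x = 0: no horizontal applied forces, so A_x = 0.

A_x = 0, A_y = 38.22 kN, C_y = 16.78 kN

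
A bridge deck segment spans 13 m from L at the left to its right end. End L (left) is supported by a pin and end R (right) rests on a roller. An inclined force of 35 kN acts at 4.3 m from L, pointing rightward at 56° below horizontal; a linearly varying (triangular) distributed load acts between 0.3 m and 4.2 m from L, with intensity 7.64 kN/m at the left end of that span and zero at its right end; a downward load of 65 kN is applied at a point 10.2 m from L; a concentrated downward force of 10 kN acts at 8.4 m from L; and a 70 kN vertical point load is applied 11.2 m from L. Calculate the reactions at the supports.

Resultant of the triangular load: ½ × 7.64 × 3.9 = 14.898 kN, acting at 1.6 m from L (one-third of the span from the peak).
ΣM about L: R_y·13 − 35·sin56°·4.3 − (½·7.64·3.9)·1.6 − 65·10.2 − 10·8.4 − 70·11.2 = 0 → R_y = 1679.61/13 = 129.201 ≈ 129.2 kN.
ΣF_y = 0: L_y + 129.201 − 35·sin56° − ½·7.64·3.9 − 65 − 10 − 70 = 0 → L_y = 59.71 kN.
ΣF_x = 0: L_x + 35·cos56° = 0 → L_x = -19.57 kN.

L_x = -19.57 kN, L_y = 59.71 kN, R_y = 129.2 kN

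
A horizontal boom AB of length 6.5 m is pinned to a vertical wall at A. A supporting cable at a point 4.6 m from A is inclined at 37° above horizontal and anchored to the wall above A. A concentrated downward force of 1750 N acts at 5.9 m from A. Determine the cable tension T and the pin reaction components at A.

ΣM about A: T·sin37°·4.6 − 1750·5.9 = 0 → T = 10325/(4.6·0.601815) = 3729.66 ≈ 3730 N.
ΣF_x = 0: A_x − T·cos37° = 0 → A_x = 3729.66 × 0.798636 = 2979 N.
ΣF_y = 0: A_y + T·sin37° − 1750 = 0 → A_y = 1750 − 3729.66 × 0.601815 = -494.6 N.

T = 3730 N, A_x = 2979 N, A_y = -494.6 N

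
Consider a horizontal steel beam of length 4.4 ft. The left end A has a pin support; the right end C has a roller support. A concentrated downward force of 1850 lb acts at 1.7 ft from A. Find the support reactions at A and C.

ΣM about A: C_y·4.4 − 1850·1.7 = 0 → C_y = 3145/4.4 = 714.773 ≈ 714.8 lb.
ΣF_y = 0: A_y + 714.773 − 1850 = 0 → A_y = 1135 lb.
ΣF_x = 0: no horizontal applied forces, so A_x = 0.

A_x = 0, A_y = 1135 lb, C_y = 714.8 lb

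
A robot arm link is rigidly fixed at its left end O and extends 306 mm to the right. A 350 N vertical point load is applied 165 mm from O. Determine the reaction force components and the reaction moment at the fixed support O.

ΣF_x = 0: O_x = 0.
ΣF_y = 0: O_y − 350 = 0 → O_y = 350.0 N.
ΣM about O: M_O − 350·165 = 0 → M_O = 57750 N·mm.

O_x = 0, O_y = 350.0 N, M_O = 57750 N·mm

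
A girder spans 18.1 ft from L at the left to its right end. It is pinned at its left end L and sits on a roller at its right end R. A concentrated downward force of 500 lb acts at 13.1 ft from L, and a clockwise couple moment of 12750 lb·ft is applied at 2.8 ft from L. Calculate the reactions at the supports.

Moments about L: R_y·18.1 − 500·13.1 − 12750 = 0 → R_y = 19300/18.1 = 1066.3 ≈ 1066 lb.
ΣF_y = 0: L_y + 1066.3 − 500 = 0 → L_y = -566.3 lb.
ΣF_x = 0: no horizontal applied forces, so L_x = 0.

L_x = 0, L_y = -566.3 lb, R_y = 1066 lb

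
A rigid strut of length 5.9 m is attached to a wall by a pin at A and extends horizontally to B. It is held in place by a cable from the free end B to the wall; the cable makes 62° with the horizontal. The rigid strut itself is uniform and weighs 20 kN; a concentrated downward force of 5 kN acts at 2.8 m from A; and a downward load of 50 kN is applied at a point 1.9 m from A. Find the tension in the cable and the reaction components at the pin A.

T = 32.25 kN, A_x = 15.14 kN, A_y = 46.53 kN

ΣM about A: T·sin62°·5.9 − 20·2.95 − 5·2.8 − 50·1.9 = 0 → T = 168/(5.9·0.882948) = 32.2494 ≈ 32.25 kN.
ΣF_x = 0: A_x − T·cos62° = 0 → A_x = 32.2494 × 0.469472 = 15.14 kN.
ΣF_y = 0: A_y + T·sin62° − 20 − 5 − 50 = 0 → A_y = 75 − 32.2494 × 0.882948 = 46.53 kN.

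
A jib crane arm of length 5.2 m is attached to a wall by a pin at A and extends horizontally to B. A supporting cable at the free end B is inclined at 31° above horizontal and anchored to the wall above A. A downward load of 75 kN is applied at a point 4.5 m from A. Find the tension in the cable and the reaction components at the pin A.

ΣM about A: T·sin31°·5.2 − 75·4.5 = 0 → T = 337.5/(5.2·0.515038) = 126.018 ≈ 126.0 kN.
ΣF_x = 0: A_x − T·cos31° = 0 → A_x = 126.018 × 0.857167 = 108.0 kN.
ΣF_y = 0: A_y + T·sin31° − 75 = 0 → A_y = 75 − 126.018 × 0.515038 = 10.10 kN.

T = 126.0 kN, A_x = 108.0 kN, A_y = 10.10 kN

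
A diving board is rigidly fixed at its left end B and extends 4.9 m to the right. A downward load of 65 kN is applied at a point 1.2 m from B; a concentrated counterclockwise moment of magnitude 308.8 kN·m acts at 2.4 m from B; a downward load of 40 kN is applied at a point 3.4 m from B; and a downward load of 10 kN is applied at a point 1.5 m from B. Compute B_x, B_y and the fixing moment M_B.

ΣF_x = 0: B_x = 0.
ΣF_y = 0: B_y − 65 − 40 − 10 = 0 → B_y = 115.0 kN.
ΣM about B: M_B − 65·1.2 + 308.8 − 40·3.4 − 10·1.5 = 0 → M_B = -79.80 kN·m.

B_x = 0, B_y = 115.0 kN, M_B = -79.80 kN·m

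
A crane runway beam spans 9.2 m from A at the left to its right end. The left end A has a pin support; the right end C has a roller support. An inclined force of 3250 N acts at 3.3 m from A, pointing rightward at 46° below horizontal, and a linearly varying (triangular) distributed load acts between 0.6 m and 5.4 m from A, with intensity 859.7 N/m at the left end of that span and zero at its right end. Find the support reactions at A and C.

A_x = -2258 N, A_y = 3069 N, C_y = 1332 N

Resultant of the triangular load: ½ × 859.7 × 4.8 = 2063.28 N, acting at 2.2 m from A (one-third of the span from the peak).
Moments about A: C_y·9.2 − 3250·sin46°·3.3 − (½·859.7·4.8)·2.2 = 0 → C_y = 12254.1/9.2 = 1331.97 ≈ 1332 N.
ΣF_y = 0: A_y + 1331.97 − 3250·sin46° − ½·859.7·4.8 = 0 → A_y = 3069 N.
ΣF_x = 0: A_x + 3250·cos46° = 0 → A_x = -2258 N.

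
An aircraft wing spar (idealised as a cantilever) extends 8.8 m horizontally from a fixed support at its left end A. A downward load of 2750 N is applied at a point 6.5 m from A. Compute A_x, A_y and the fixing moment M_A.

ΣF_x = 0: A_x = 0.
ΣF_y = 0: A_y − 2750 = 0 → A_y = 2750 N.
ΣM about A: M_A − 2750·6.5 = 0 → M_A = 17880 N·m.

A_x = 0, A_y = 2750 N, M_A = 17880 N·m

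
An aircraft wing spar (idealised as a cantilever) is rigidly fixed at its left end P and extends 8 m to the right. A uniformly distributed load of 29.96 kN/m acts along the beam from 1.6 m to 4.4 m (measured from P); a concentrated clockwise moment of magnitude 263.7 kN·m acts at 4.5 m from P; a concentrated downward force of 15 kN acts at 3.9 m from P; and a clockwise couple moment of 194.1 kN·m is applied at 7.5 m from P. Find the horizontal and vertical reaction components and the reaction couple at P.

Resultant of the distributed load: 29.96 × 2.8 = 83.888 kN at 3 m from P.
ΣF_x = 0: P_x = 0.
ΣF_y = 0: P_y − 29.96·2.8 − 15 = 0 → P_y = 98.89 kN.
ΣM about P: M_P − (29.96·2.8)·3 − 263.7 − 15·3.9 − 194.1 = 0 → M_P = 768.0 kN·m.

P_x = 0, P_y = 98.89 kN, M_P = 768.0 kN·m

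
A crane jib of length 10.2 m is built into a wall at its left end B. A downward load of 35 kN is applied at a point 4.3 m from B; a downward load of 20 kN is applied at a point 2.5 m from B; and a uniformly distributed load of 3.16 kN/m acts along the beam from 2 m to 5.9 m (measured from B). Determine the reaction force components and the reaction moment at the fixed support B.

B_x = 0, B_y = 67.32 kN, M_B = 249.2 kN·m

Resultant of the distributed load: 3.16 × 3.9 = 12.324 kN at 3.95 m from B.
ΣF_x = 0: B_x = 0.
ΣF_y = 0: B_y − 35 − 20 − 3.16·3.9 = 0 → B_y = 67.32 kN.
ΣM about B: M_B − 35·4.3 − 20·2.5 − (3.16·3.9)·3.95 = 0 → M_B = 249.2 kN·m.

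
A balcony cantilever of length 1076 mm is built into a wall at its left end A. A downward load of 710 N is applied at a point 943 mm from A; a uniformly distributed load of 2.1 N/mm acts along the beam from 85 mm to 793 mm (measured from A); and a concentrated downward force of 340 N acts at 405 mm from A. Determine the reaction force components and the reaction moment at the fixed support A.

Resultant of the distributed load: 2.1 × 708 = 1486.8 N at 439 mm from A.
ΣF_x = 0: A_x = 0.
ΣF_y = 0: A_y − 710 − 2.1·708 − 340 = 0 → A_y = 2537 N.
ΣM about A: M_A − 710·943 − (2.1·708)·439 − 340·405 = 0 → M_A = 1460000 N·mm.

A_x = 0, A_y = 2537 N, M_A = 1460000 N·mm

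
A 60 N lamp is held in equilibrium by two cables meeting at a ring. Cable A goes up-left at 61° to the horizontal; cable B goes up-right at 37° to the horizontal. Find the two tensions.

T_A = 48.39 N, T_B = 29.37 N

ΣF_x = 0: −T_A·cos61° + T_B·cos37° = 0 → T_B = 0.607047·T_A.
ΣF_y = 0: T_A·sin61° + T_B·sin37° = 60.
Substitute: T_A·(0.87462 + 0.607047·0.601815) = 60 → T_A = 48.389 ≈ 48.39 N.
Then T_B = 0.607047 × 48.389 = 29.37 N.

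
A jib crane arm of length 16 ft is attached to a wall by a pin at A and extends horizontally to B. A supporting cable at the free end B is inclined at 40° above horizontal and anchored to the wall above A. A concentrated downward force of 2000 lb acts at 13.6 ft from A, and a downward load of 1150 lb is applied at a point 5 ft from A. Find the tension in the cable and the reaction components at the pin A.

ΣM about A: T·sin40°·16 − 2000·13.6 − 1150·5 = 0 → T = 32950/(16·0.642788) = 3203.82 ≈ 3204 lb.
ΣF_x = 0: A_x − T·cos40° = 0 → A_x = 3203.82 × 0.766044 = 2454 lb.
ΣF_y = 0: A_y + T·sin40° − 2000 − 1150 = 0 → A_y = 3150 − 3203.82 × 0.642788 = 1091 lb.

T = 3204 lb, A_x = 2454 lb, A_y = 1091 lb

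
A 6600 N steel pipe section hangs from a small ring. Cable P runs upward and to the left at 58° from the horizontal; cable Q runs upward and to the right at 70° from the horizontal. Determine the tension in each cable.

ΣF_x = 0: −T_P·cos58° + T_Q·cos70° = 0 → T_Q = 1.54938·T_P.
ΣF_y = 0: T_P·sin58° + T_Q·sin70° = 6600.
Substitute: T_P·(0.848048 + 1.54938·0.939693) = 6600 → T_P = 2864.6 ≈ 2865 N.
Then T_Q = 1.54938 × 2864.6 = 4438 N.

T_P = 2865 N, T_Q = 4438 N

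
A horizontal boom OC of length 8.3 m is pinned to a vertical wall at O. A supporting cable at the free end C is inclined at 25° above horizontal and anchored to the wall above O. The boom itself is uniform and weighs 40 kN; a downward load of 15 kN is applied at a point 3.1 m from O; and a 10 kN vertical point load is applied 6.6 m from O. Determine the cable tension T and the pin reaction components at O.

ΣM about O: T·sin25°·8.3 − 40·4.15 − 15·3.1 − 10·6.6 = 0 → T = 278.5/(8.3·0.422618) = 79.3961 ≈ 79.40 kN.
ΣF_x = 0: O_x − T·cos25° = 0 → O_x = 79.3961 × 0.906308 = 71.96 kN.
ΣF_y = 0: O_y + T·sin25° − 40 − 15 − 10 = 0 → O_y = 65 − 79.3961 × 0.422618 = 31.45 kN.

T = 79.40 kN, O_x = 71.96 kN, O_y = 31.45 kN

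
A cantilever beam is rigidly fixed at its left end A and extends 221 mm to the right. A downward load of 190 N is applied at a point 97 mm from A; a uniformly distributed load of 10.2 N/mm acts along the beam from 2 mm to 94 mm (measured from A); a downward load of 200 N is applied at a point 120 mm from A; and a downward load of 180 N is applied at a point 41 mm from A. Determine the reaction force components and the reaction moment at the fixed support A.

Resultant of the distributed load: 10.2 × 92 = 938.4 N at 48 mm from A.
ΣF_x = 0: A_x = 0.
ΣF_y = 0: A_y − 190 − 10.2·92 − 200 − 180 = 0 → A_y = 1508 N.
ΣM about A: M_A − 190·97 − (10.2·92)·48 − 200·120 − 180·41 = 0 → M_A = 94850 N·mm.

A_x = 0, A_y = 1508 N, M_A = 94850 N·mm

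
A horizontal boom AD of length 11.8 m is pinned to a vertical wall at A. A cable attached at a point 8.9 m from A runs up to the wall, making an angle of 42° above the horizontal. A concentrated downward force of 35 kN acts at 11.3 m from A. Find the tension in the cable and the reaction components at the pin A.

T = 66.41 kN, A_x = 49.35 kN, A_y = -9.438 kN

ΣM about A: T·sin42°·8.9 − 35·11.3 = 0 → T = 395.5/(8.9·0.669131) = 66.4118 ≈ 66.41 kN.
ΣF_x = 0: A_x − T·cos42° = 0 → A_x = 66.4118 × 0.743145 = 49.35 kN.
ΣF_y = 0: A_y + T·sin42° − 35 = 0 → A_y = 35 − 66.4118 × 0.669131 = -9.438 kN.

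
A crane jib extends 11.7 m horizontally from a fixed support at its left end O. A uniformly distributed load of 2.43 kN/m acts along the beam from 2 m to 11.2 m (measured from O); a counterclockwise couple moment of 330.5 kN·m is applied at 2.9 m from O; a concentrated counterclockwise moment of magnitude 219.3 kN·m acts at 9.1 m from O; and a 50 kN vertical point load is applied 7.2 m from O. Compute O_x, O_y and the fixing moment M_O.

Resultant of the distributed load: 2.43 × 9.2 = 22.356 kN at 6.6 m from O.
ΣF_x = 0: O_x = 0.
ΣF_y = 0: O_y − 2.43·9.2 − 50 = 0 → O_y = 72.36 kN.
ΣM about O: M_O − (2.43·9.2)·6.6 + 330.5 + 219.3 − 50·7.2 = 0 → M_O = -42.25 kN·m.

O_x = 0, O_y = 72.36 kN, M_O = -42.25 kN·m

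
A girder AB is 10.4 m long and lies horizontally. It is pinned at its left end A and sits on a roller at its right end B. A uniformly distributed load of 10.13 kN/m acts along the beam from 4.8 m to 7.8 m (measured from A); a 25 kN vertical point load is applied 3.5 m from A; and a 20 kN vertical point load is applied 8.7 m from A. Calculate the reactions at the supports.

Resultant of the distributed load: 10.13 × 3 = 30.39 kN at 6.3 m from A.
Moments about A: B_y·10.4 − (10.13·3)·6.3 − 25·3.5 − 20·8.7 = 0 → B_y = 452.957/10.4 = 43.5536 ≈ 43.55 kN.
ΣF_y = 0: A_y + 43.5536 − 10.13·3 − 25 − 20 = 0 → A_y = 31.84 kN.
ΣF_x = 0: no horizontal applied forces, so A_x = 0.

A_x = 0, A_y = 31.84 kN, B_y = 43.55 kN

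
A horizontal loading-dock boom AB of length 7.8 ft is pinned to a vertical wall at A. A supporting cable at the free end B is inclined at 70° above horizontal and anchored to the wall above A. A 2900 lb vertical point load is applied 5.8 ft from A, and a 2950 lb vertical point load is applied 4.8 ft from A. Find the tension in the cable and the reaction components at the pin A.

T = 4227 lb, A_x = 1446 lb, A_y = 1878 lb

ΣM about A: T·sin70°·7.8 − 2900·5.8 − 2950·4.8 = 0 → T = 30980/(7.8·0.939693) = 4226.69 ≈ 4227 lb.
ΣF_x = 0: A_x − T·cos70° = 0 → A_x = 4226.69 × 0.34202 = 1446 lb.
ΣF_y = 0: A_y + T·sin70° − 2900 − 2950 = 0 → A_y = 5850 − 4226.69 × 0.939693 = 1878 lb.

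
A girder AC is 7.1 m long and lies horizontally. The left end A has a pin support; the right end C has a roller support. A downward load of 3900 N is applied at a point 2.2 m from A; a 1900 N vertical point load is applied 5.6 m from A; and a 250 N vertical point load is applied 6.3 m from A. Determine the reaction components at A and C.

ΣM about A: C_y·7.1 − 3900·2.2 − 1900·5.6 − 250·6.3 = 0 → C_y = 20795/7.1 = 2928.87 ≈ 2929 N.
ΣF_y = 0: A_y + 2928.87 − 3900 − 1900 − 250 = 0 → A_y = 3121 N.
ΣF_x = 0: no horizontal applied forces, so A_x = 0.

A_x = 0, A_y = 3121 N, C_y = 2929 N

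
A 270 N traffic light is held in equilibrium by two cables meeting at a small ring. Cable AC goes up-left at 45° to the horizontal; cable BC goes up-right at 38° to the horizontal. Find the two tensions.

T_AC = 214.4 N, T_BC = 192.4 N

ΣF_x = 0: −T_AC·cos45° + T_BC·cos38° = 0 → T_BC = 0.897331·T_AC.
ΣF_y = 0: T_AC·sin45° + T_BC·sin38° = 270.
Substitute: T_AC·(0.707107 + 0.897331·0.615661) = 270 → T_AC = 214.361 ≈ 214.4 N.
Then T_BC = 0.897331 × 214.361 = 192.4 N.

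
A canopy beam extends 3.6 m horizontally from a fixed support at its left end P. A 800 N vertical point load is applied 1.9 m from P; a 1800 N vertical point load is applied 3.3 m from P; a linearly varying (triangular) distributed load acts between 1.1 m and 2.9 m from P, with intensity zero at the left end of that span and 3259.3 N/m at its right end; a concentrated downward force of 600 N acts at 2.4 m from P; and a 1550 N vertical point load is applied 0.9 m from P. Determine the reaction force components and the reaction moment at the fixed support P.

P_x = 0, P_y = 7683 N, M_P = 17040 N·m

Resultant of the triangular load: ½ × 3259.3 × 1.8 = 2933.37 N, acting at 2.3 m from P (one-third of the span from the peak).
ΣF_x = 0: P_x = 0.
ΣF_y = 0: P_y − 800 − 1800 − ½·3259.3·1.8 − 600 − 1550 = 0 → P_y = 7683 N.
ΣM about P: M_P − 800·1.9 − 1800·3.3 − (½·3259.3·1.8)·2.3 − 600·2.4 − 1550·0.9 = 0 → M_P = 17040 N·m.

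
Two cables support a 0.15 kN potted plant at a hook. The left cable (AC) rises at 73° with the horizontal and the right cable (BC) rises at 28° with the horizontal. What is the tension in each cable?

ΣF_x = 0: −T_AC·cos73° + T_BC·cos28° = 0 → T_BC = 0.331131·T_AC.
ΣF_y = 0: T_AC·sin73° + T_BC·sin28° = 0.15.
Substitute: T_AC·(0.956305 + 0.331131·0.469472) = 0.15 → T_AC = 0.134921 ≈ 0.1349 kN.
Then T_BC = 0.331131 × 0.134921 = 0.04468 kN.

T_AC = 0.1349 kN, T_BC = 0.04468 kN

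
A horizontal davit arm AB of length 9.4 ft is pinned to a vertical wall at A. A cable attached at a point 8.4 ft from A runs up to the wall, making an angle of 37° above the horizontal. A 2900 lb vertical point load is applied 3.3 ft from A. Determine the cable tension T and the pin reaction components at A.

T = 1893 lb, A_x = 1512 lb, A_y = 1761 lb

ΣM about A: T·sin37°·8.4 − 2900·3.3 = 0 → T = 9570/(8.4·0.601815) = 1893.08 ≈ 1893 lb.
ΣF_x = 0: A_x − T·cos37° = 0 → A_x = 1893.08 × 0.798636 = 1512 lb.
ΣF_y = 0: A_y + T·sin37° − 2900 = 0 → A_y = 2900 − 1893.08 × 0.601815 = 1761 lb.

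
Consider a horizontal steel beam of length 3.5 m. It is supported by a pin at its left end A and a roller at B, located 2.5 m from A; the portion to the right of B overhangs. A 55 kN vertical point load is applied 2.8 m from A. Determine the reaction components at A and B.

A_x = 0, A_y = -6.600 kN, B_y = 61.60 kN

Moments about A: B_y·2.5 − 55·2.8 = 0 → B_y = 154/2.5 = 61.60 kN.
ΣF_y = 0: A_y + 61.6 − 55 = 0 → A_y = -6.600 kN.
ΣF_x = 0: no horizontal applied forces, so A_x = 0.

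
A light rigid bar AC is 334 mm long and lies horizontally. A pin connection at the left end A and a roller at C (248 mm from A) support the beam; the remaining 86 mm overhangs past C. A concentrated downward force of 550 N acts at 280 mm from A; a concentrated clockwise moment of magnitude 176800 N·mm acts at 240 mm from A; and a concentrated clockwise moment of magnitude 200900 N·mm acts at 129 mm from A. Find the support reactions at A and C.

A_x = 0, A_y = -1594 N, C_y = 2144 N

Moments about A: C_y·248 − 550·280 − 176800 − 200900 = 0 → C_y = 531700/248 = 2143.95 ≈ 2144 N.
ΣF_y = 0: A_y + 2143.95 − 550 = 0 → A_y = -1594 N.
ΣF_x = 0: no horizontal applied forces, so A_x = 0.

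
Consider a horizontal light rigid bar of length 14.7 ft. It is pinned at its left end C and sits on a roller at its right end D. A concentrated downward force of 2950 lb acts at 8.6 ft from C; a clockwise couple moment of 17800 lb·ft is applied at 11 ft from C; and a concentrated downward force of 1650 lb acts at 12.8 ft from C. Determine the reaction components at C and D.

Moments about C: D_y·14.7 − 2950·8.6 − 17800 − 1650·12.8 = 0 → D_y = 64290/14.7 = 4373.47 ≈ 4373 lb.
ΣF_y = 0: C_y + 4373.47 − 2950 − 1650 = 0 → C_y = 226.5 lb.
ΣF_x = 0: no horizontal applied forces, so C_x = 0.

C_x = 0, C_y = 226.5 lb, D_y = 4373 lb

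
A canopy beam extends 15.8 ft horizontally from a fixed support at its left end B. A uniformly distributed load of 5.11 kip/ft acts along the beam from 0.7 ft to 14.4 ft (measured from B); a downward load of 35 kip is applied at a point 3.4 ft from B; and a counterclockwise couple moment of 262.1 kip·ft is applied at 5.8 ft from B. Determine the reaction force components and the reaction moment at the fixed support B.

Resultant of the distributed load: 5.11 × 13.7 = 70.007 kip at 7.55 ft from B.
ΣF_x = 0: B_x = 0.
ΣF_y = 0: B_y − 5.11·13.7 − 35 = 0 → B_y = 105.0 kip.
ΣM about B: M_B − (5.11·13.7)·7.55 − 35·3.4 + 262.1 = 0 → M_B = 385.5 kip·ft.

B_x = 0, B_y = 105.0 kip, M_B = 385.5 kip·ft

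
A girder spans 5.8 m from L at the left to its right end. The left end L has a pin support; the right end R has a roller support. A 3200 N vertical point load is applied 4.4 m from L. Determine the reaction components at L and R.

L_x = 0, L_y = 772.4 N, R_y = 2428 N

Taking moments about L: R_y·5.8 − 3200·4.4 = 0 → R_y = 14080/5.8 = 2427.59 ≈ 2428 N.
ΣF_y = 0: L_y + 2427.59 − 3200 = 0 → L_y = 772.4 N.
ΣF_x = 0: no horizontal applied forces, so L_x = 0.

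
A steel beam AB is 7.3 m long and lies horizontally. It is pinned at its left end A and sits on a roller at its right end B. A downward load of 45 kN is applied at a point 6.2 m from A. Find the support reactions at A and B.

Moments about A: B_y·7.3 − 45·6.2 = 0 → B_y = 279/7.3 = 38.2192 ≈ 38.22 kN.
ΣF_y = 0: A_y + 38.2192 − 45 = 0 → A_y = 6.781 kN.
ΣF_x = 0: no horizontal applied forces, so A_x = 0.

A_x = 0, A_y = 6.781 kN, B_y = 38.22 kN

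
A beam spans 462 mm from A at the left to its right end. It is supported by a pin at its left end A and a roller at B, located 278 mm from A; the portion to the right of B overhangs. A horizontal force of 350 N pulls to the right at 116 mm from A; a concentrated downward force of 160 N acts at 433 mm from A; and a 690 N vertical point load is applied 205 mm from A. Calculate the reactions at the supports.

ΣM about A: B_y·278 − 160·433 − 690·205 = 0 → B_y = 210730/278 = 758.022 ≈ 758.0 N.
ΣF_y = 0: A_y + 758.022 − 160 − 690 = 0 → A_y = 91.98 N.
ΣF_x = 0: A_x + 350 = 0 → A_x = -350.0 N.

A_x = -350.0 N, A_y = 91.98 N, B_y = 758.0 N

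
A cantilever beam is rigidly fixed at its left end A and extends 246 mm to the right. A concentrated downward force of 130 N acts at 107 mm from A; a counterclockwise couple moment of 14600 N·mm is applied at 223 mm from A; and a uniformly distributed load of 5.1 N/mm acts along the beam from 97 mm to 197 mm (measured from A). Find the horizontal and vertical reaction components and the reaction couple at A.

A_x = 0, A_y = 640.0 N, M_A = 74280 N·mm

Resultant of the distributed load: 5.1 × 100 = 510 N at 147 mm from A.
ΣF_x = 0: A_x = 0.
ΣF_y = 0: A_y − 130 − 5.1·100 = 0 → A_y = 640.0 N.
ΣM about A: M_A − 130·107 + 14600 − (5.1·100)·147 = 0 → M_A = 74280 N·mm.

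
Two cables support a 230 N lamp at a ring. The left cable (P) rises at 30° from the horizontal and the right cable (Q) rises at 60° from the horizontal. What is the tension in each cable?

ΣF_x = 0: −T_P·cos30° + T_Q·cos60° = 0 → T_Q = 1.73205·T_P.
ΣF_y = 0: T_P·sin30° + T_Q·sin60° = 230.
Substitute: T_P·(0.5 + 1.73205·0.866025) = 230 → T_P = 115.0 N.
Then T_Q = 1.73205 × 115 = 199.2 N.

T_P = 115.0 N, T_Q = 199.2 N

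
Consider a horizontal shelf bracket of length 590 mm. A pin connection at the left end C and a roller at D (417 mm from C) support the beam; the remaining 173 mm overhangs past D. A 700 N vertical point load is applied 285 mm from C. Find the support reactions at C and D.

ΣM about C: D_y·417 − 700·285 = 0 → D_y = 199500/417 = 478.417 ≈ 478.4 N.
ΣF_y = 0: C_y + 478.417 − 700 = 0 → C_y = 221.6 N.
ΣF_x = 0: no horizontal applied forces, so C_x = 0.

C_x = 0, C_y = 221.6 N, D_y = 478.4 N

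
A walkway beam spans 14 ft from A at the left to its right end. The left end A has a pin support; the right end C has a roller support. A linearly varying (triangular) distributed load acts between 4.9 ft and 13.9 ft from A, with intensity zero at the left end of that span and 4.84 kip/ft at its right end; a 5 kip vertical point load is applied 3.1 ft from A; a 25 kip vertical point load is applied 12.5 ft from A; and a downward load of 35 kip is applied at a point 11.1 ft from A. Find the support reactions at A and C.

A_x = 0, A_y = 18.64 kip, C_y = 68.14 kip

Resultant of the triangular load: ½ × 4.84 × 9 = 21.78 kip, acting at 10.9 ft from A (one-third of the span from the peak).
Taking moments about A: C_y·14 − (½·4.84·9)·10.9 − 5·3.1 − 25·12.5 − 35·11.1 = 0 → C_y = 953.902/14 = 68.1359 ≈ 68.14 kip.
ΣF_y = 0: A_y + 68.1359 − ½·4.84·9 − 5 − 25 − 35 = 0 → A_y = 18.64 kip.
ΣF_x = 0: no horizontal applied forces, so A_x = 0.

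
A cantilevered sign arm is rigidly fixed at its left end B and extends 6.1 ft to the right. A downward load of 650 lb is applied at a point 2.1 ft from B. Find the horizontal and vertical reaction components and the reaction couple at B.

B_x = 0, B_y = 650.0 lb, M_B = 1365 lb·ft

ΣF_x = 0: B_x = 0.
ΣF_y = 0: B_y − 650 = 0 → B_y = 650.0 lb.
ΣM about B: M_B − 650·2.1 = 0 → M_B = 1365 lb·ft.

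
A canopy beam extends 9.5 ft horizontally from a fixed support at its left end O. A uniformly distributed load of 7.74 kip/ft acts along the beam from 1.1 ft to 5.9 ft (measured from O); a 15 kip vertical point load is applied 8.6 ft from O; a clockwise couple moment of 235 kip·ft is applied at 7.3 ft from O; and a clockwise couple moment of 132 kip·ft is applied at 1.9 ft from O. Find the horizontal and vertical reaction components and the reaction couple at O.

Resultant of the distributed load: 7.74 × 4.8 = 37.152 kip at 3.5 ft from O.
ΣF_x = 0: O_x = 0.
ΣF_y = 0: O_y − 7.74·4.8 − 15 = 0 → O_y = 52.15 kip.
ΣM about O: M_O − (7.74·4.8)·3.5 − 15·8.6 − 235 − 132 = 0 → M_O = 626.0 kip·ft.

O_x = 0, O_y = 52.15 kip, M_O = 626.0 kip·ft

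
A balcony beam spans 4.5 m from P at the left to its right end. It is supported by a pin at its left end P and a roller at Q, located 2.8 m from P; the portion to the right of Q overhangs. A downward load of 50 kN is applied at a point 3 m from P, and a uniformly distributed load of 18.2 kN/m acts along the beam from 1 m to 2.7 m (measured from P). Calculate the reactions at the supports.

P_x = 0, P_y = 6.926 kN, Q_y = 74.01 kN

Resultant of the distributed load: 18.2 × 1.7 = 30.94 kN at 1.85 m from P.
ΣM about P: Q_y·2.8 − 50·3 − (18.2·1.7)·1.85 = 0 → Q_y = 207.239/2.8 = 74.0139 ≈ 74.01 kN.
ΣF_y = 0: P_y + 74.0139 − 50 − 18.2·1.7 = 0 → P_y = 6.926 kN.
ΣF_x = 0: no horizontal applied forces, so P_x = 0.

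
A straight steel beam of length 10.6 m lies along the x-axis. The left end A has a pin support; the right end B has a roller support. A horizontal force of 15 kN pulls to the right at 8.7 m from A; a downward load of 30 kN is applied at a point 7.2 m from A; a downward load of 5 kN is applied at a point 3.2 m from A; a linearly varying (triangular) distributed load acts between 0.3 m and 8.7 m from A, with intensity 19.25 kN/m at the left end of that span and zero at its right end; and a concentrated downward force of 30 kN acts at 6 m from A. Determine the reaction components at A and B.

A_x = -15.00 kN, A_y = 83.34 kN, B_y = 62.51 kN

Resultant of the triangular load: ½ × 19.25 × 8.4 = 80.85 kN, acting at 3.1 m from A (one-third of the span from the peak).
ΣM about A: B_y·10.6 − 30·7.2 − 5·3.2 − (½·19.25·8.4)·3.1 − 30·6 = 0 → B_y = 662.635/10.6 = 62.5127 ≈ 62.51 kN.
ΣF_y = 0: A_y + 62.5127 − 30 − 5 − ½·19.25·8.4 − 30 = 0 → A_y = 83.34 kN.
ΣF_x = 0: A_x + 15 = 0 → A_x = -15.00 kN.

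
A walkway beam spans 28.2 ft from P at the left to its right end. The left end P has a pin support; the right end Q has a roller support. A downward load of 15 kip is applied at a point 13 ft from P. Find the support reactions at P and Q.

Moments about P: Q_y·28.2 − 15·13 = 0 → Q_y = 195/28.2 = 6.91489 ≈ 6.915 kip.
ΣF_y = 0: P_y + 6.91489 − 15 = 0 → P_y = 8.085 kip.
ΣF_x = 0: no horizontal applied forces, so P_x = 0.

P_x = 0, P_y = 8.085 kip, Q_y = 6.915 kip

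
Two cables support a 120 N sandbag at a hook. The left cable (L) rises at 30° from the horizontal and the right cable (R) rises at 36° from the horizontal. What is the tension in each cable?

T_L = 106.3 N, T_R = 113.8 N

ΣF_x = 0: −T_L·cos30° + T_R·cos36° = 0 → T_R = 1.07047·T_L.
ΣF_y = 0: T_L·sin30° + T_R·sin36° = 120.
Substitute: T_L·(0.5 + 1.07047·0.587785) = 120 → T_L = 106.269 ≈ 106.3 N.
Then T_R = 1.07047 × 106.269 = 113.8 N.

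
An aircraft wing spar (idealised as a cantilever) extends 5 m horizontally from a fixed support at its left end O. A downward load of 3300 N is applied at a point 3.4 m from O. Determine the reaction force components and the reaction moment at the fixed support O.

O_x = 0, O_y = 3300 N, M_O = 11220 N·m

ΣF_x = 0: O_x = 0.
ΣF_y = 0: O_y − 3300 = 0 → O_y = 3300 N.
ΣM about O: M_O − 3300·3.4 = 0 → M_O = 11220 N·m.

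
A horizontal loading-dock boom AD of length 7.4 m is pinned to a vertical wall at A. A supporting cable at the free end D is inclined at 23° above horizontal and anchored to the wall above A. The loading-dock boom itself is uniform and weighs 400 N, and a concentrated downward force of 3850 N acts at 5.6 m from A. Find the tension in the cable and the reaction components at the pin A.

ΣM about A: T·sin23°·7.4 − 400·3.7 − 3850·5.6 = 0 → T = 23040/(7.4·0.390731) = 7968.43 ≈ 7968 N.
ΣF_x = 0: A_x − T·cos23° = 0 → A_x = 7968.43 × 0.920505 = 7335 N.
ΣF_y = 0: A_y + T·sin23° − 400 − 3850 = 0 → A_y = 4250 − 7968.43 × 0.390731 = 1136 N.

T = 7968 N, A_x = 7335 N, A_y = 1136 N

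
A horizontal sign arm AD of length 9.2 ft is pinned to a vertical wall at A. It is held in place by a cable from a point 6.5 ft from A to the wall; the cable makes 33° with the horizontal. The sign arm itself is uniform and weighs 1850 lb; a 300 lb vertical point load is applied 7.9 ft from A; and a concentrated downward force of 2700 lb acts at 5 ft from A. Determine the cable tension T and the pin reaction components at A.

ΣM about A: T·sin33°·6.5 − 1850·4.6 − 300·7.9 − 2700·5 = 0 → T = 24380/(6.5·0.544639) = 6886.71 ≈ 6887 lb.
ΣF_x = 0: A_x − T·cos33° = 0 → A_x = 6886.71 × 0.838671 = 5776 lb.
ΣF_y = 0: A_y + T·sin33° − 1850 − 300 − 2700 = 0 → A_y = 4850 − 6886.71 × 0.544639 = 1099 lb.

T = 6887 lb, A_x = 5776 lb, A_y = 1099 lb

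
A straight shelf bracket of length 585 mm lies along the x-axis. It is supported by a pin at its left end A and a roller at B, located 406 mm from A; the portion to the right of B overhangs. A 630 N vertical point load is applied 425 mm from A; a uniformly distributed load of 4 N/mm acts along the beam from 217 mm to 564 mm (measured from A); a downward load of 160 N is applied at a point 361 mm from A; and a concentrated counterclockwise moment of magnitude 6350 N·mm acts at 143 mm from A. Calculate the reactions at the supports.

Resultant of the distributed load: 4 × 347 = 1388 N at 390.5 mm from A.
Taking moments about A: B_y·406 − 630·425 − (4·347)·390.5 − 160·361 + 6350 = 0 → B_y = 861174/406 = 2121.12 ≈ 2121 N.
ΣF_y = 0: A_y + 2121.12 − 630 − 4·347 − 160 = 0 → A_y = 56.88 N.
ΣF_x = 0: no horizontal applied forces, so A_x = 0.

A_x = 0, A_y = 56.88 N, B_y = 2121 N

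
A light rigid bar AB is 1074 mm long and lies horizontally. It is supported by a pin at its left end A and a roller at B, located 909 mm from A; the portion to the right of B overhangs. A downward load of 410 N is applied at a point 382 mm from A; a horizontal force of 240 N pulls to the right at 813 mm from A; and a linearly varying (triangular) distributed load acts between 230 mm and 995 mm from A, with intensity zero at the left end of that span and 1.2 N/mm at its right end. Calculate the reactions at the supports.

A_x = -240.0 N, A_y = 323.0 N, B_y = 546.0 N

Resultant of the triangular load: ½ × 1.2 × 765 = 459 N, acting at 740 mm from A (one-third of the span from the peak).
Moments about A: B_y·909 − 410·382 − (½·1.2·765)·740 = 0 → B_y = 496280/909 = 545.963 ≈ 546.0 N.
ΣF_y = 0: A_y + 545.963 − 410 − ½·1.2·765 = 0 → A_y = 323.0 N.
ΣF_x = 0: A_x + 240 = 0 → A_x = -240.0 N.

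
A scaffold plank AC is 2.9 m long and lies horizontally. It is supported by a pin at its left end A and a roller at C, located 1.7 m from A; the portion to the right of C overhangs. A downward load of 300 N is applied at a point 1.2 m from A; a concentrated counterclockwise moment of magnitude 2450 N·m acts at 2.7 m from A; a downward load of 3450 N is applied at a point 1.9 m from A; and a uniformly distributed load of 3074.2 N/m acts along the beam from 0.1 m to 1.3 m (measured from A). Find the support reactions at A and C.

A_x = 0, A_y = 3294 N, C_y = 4145 N

Resultant of the distributed load: 3074.2 × 1.2 = 3689.04 N at 0.7 m from A.
Moments about A: C_y·1.7 − 300·1.2 + 2450 − 3450·1.9 − (3074.2·1.2)·0.7 = 0 → C_y = 7047.328/1.7 = 4145.49 ≈ 4145 N.
ΣF_y = 0: A_y + 4145.49 − 300 − 3450 − 3074.2·1.2 = 0 → A_y = 3294 N.
ΣF_x = 0: no horizontal applied forces, so A_x = 0.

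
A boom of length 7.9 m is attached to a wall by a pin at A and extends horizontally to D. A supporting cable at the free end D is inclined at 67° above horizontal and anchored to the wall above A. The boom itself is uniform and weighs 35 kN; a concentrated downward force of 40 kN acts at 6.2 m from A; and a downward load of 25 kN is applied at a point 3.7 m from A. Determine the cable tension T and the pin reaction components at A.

ΣM about A: T·sin67°·7.9 − 35·3.95 − 40·6.2 − 25·3.7 = 0 → T = 478.75/(7.9·0.920505) = 65.8348 ≈ 65.83 kN.
ΣF_x = 0: A_x − T·cos67° = 0 → A_x = 65.8348 × 0.390731 = 25.72 kN.
ΣF_y = 0: A_y + T·sin67° − 35 − 40 − 25 = 0 → A_y = 100 − 65.8348 × 0.920505 = 39.40 kN.

T = 65.83 kN, A_x = 25.72 kN, A_y = 39.40 kN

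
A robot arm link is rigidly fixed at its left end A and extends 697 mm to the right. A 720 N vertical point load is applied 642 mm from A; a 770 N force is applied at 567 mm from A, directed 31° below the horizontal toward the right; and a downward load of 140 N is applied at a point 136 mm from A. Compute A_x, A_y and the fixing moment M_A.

ΣF_x = 0: A_x + 770·cos31° = 0 → A_x = -660.0 N.
ΣF_y = 0: A_y − 720 − 770·sin31° − 140 = 0 → A_y = 1257 N.
ΣM about A: M_A − 720·642 − 770·sin31°·567 − 140·136 = 0 → M_A = 706100 N·mm.

A_x = -660.0 N, A_y = 1257 N, M_A = 706100 N·mm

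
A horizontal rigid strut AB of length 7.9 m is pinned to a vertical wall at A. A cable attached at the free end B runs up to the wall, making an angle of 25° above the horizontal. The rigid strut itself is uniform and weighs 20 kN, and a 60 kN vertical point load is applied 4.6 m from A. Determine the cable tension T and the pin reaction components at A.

ΣM about A: T·sin25°·7.9 − 20·3.95 − 60·4.6 = 0 → T = 355/(7.9·0.422618) = 106.329 ≈ 106.3 kN.
ΣF_x = 0: A_x − T·cos25° = 0 → A_x = 106.329 × 0.906308 = 96.37 kN.
ΣF_y = 0: A_y + T·sin25° − 20 − 60 = 0 → A_y = 80 − 106.329 × 0.422618 = 35.06 kN.

T = 106.3 kN, A_x = 96.37 kN, A_y = 35.06 kN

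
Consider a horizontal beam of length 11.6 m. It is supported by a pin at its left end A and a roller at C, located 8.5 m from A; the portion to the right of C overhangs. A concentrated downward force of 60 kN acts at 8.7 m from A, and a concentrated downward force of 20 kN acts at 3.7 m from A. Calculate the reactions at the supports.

Moments about A: C_y·8.5 − 60·8.7 − 20·3.7 = 0 → C_y = 596/8.5 = 70.1176 ≈ 70.12 kN.
ΣF_y = 0: A_y + 70.1176 − 60 − 20 = 0 → A_y = 9.882 kN.
ΣF_x = 0: no horizontal applied forces, so A_x = 0.

A_x = 0, A_y = 9.882 kN, C_y = 70.12 kN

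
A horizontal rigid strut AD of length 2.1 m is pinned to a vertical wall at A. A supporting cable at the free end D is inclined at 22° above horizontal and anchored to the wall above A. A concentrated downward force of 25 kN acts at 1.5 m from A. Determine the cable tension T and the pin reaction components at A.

ΣM about A: T·sin22°·2.1 − 25·1.5 = 0 → T = 37.5/(2.1·0.374607) = 47.669 ≈ 47.67 kN.
ΣF_x = 0: A_x − T·cos22° = 0 → A_x = 47.669 × 0.927184 = 44.20 kN.
ΣF_y = 0: A_y + T·sin22° − 25 = 0 → A_y = 25 − 47.669 × 0.374607 = 7.143 kN.

T = 47.67 kN, A_x = 44.20 kN, A_y = 7.143 kN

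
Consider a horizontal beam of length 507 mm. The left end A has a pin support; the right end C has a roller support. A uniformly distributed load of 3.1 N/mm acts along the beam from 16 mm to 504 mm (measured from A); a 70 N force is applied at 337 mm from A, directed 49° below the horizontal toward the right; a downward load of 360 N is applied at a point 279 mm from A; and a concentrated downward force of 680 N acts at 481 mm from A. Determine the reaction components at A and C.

Resultant of the distributed load: 3.1 × 488 = 1512.8 N at 260 mm from A.
Taking moments about A: C_y·507 − (3.1·488)·260 − 70·sin49°·337 − 360·279 − 680·481 = 0 → C_y = 838652/507 = 1654.15 ≈ 1654 N.
ΣF_y = 0: A_y + 1654.15 − 3.1·488 − 70·sin49° − 360 − 680 = 0 → A_y = 951.5 N.
ΣF_x = 0: A_x + 70·cos49° = 0 → A_x = -45.92 N.

A_x = -45.92 N, A_y = 951.5 N, C_y = 1654 N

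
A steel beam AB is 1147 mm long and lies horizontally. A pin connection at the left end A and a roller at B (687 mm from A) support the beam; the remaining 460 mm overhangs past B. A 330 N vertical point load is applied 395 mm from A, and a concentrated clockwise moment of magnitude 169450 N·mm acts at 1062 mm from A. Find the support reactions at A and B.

Taking moments about A: B_y·687 − 330·395 − 169450 = 0 → B_y = 299800/687 = 436.39 ≈ 436.4 N.
ΣF_y = 0: A_y + 436.39 − 330 = 0 → A_y = -106.4 N.
ΣF_x = 0: no horizontal applied forces, so A_x = 0.

A_x = 0, A_y = -106.4 N, B_y = 436.4 N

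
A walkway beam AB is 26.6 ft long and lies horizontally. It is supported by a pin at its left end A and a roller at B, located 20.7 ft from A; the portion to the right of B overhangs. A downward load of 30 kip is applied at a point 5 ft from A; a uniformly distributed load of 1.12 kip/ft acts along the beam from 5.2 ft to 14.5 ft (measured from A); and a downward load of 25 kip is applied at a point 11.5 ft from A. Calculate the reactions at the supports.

Resultant of the distributed load: 1.12 × 9.3 = 10.416 kip at 9.85 ft from A.
Moments about A: B_y·20.7 − 30·5 − (1.12·9.3)·9.85 − 25·11.5 = 0 → B_y = 540.0976/20.7 = 26.0917 ≈ 26.09 kip.
ΣF_y = 0: A_y + 26.0917 − 30 − 1.12·9.3 − 25 = 0 → A_y = 39.32 kip.
ΣF_x = 0: no horizontal applied forces, so A_x = 0.

A_x = 0, A_y = 39.32 kip, B_y = 26.09 kip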